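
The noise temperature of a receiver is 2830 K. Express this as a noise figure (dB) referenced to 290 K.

10.32 dB

F = 1 + T_e/T₀ = 1 + 2830/290 = 10.7586
NF = 10 log₁₀(10.7586) = 10.32 dB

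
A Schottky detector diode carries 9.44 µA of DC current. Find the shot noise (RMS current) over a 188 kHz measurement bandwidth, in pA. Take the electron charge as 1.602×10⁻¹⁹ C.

I_n = √(2qI·B)
2qI·B = 2 × 1.602×10⁻¹⁹ × 9.44×10⁻⁶ × 1.88×10⁵ = 5.69×10⁻¹⁹ A²
I_n = √(5.69×10⁻¹⁹) = 7.54×10⁻¹⁰ A = 754 pA

754 pA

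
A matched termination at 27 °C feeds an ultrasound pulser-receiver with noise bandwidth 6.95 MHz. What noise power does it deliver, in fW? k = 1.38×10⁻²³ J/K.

28.8 fW

T = 27 °C + 273.15 = 300.15 K
P_n = kTB = 1.38×10⁻²³ × 300.15 × 6.95×10⁶ = 2.88×10⁻¹⁴ W = 28.8 fW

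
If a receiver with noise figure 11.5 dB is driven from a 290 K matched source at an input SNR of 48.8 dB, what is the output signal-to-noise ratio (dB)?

37.3 dB

By definition F = SNR_in/SNR_out, so in dB: SNR_out = SNR_in − NF
SNR_out = 48.8 − 11.5 = 37.3 dB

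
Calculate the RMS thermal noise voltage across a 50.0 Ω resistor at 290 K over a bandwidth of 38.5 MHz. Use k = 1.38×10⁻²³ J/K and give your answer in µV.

V_n = √(4kTRB)
4kTRB = 4 × 1.38×10⁻²³ × 290 × 5.00×10¹ × 3.85×10⁷ = 3.08×10⁻¹¹ V²
V_n = √(3.08×10⁻¹¹) = 5.55×10⁻⁶ V = 5.55 µV

5.55 µV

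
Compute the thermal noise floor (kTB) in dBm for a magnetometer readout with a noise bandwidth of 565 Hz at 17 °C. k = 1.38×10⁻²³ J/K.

−146.5 dBm

T = 17 °C + 273.15 = 290.15 K
P_n = kTB = 1.38×10⁻²³ × 290.15 × 5.65×10² = 2.26×10⁻¹⁸ W
In dBm: 10 log₁₀(2.26×10⁻¹⁸ / 10⁻³) = −146.5 dBm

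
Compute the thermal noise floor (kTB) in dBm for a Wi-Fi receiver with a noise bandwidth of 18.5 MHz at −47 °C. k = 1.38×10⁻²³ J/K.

T = −47 °C + 273.15 = 226.15 K
P_n = kTB = 1.38×10⁻²³ × 226.15 × 1.85×10⁷ = 5.77×10⁻¹⁴ W
In dBm: 10 log₁₀(5.77×10⁻¹⁴ / 10⁻³) = −102.4 dBm

−102.4 dBm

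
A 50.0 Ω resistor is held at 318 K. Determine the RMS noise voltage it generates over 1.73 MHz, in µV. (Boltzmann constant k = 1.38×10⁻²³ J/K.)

V_n = √(4kTRB)
4kTRB = 4 × 1.38×10⁻²³ × 318 × 5.00×10¹ × 1.73×10⁶ = 1.52×10⁻¹² V²
V_n = √(1.52×10⁻¹²) = 1.23×10⁻⁶ V = 1.23 µV

1.23 µV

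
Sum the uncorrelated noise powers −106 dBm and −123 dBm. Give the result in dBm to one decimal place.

−105.9 dBm

Convert to linear, add, convert back:
P₁ = 2.51×10⁻¹⁴ W, P₂ = 5.01×10⁻¹⁶ W
P_tot = 2.56×10⁻¹⁴ W → 10 log₁₀(P_tot / 10⁻³) = −105.9 dBm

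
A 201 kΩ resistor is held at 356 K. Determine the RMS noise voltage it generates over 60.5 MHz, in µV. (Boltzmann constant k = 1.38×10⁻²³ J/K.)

489 µV

V_n = √(4kTRB)
4kTRB = 4 × 1.38×10⁻²³ × 356 × 2.01×10⁵ × 6.05×10⁷ = 2.39×10⁻⁷ V²
V_n = √(2.39×10⁻⁷) = 4.89×10⁻⁴ V = 489 µV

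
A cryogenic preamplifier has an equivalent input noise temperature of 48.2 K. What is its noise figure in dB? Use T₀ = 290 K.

F = 1 + T_e/T₀ = 1 + 48.2/290 = 1.16621
NF = 10 log₁₀(1.16621) = 0.668 dB

0.668 dB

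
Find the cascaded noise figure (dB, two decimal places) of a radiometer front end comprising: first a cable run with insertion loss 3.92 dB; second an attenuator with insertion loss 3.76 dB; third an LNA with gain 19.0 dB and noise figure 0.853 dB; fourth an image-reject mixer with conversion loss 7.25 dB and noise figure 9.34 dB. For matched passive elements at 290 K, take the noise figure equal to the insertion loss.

8.86 dB

Convert to linear (a loss of L dB is a gain of −L dB): F_i = 10^(NF_i/10), G_i = 10^(G_i,dB/10)
  Stage 1: F_1 = 10^(3.92/10) = 2.466, G_1 = 10^(−3.92/10) = 0.4055
  Stage 2: F_2 = 10^(3.76/10) = 2.377, G_2 = 10^(−3.76/10) = 0.4207
  Stage 3: F_3 = 10^(0.853/10) = 1.217, G_3 = 10^(19.0/10) = 79.43
  Stage 4: F_4 = 10^(9.34/10) = 8.590, G_4 = 10^(−7.25/10) = 0.1884
Friis cascade:
  F = 2.466 + (2.377 − 1)/0.4055 + (1.217 − 1)/0.1706 + (8.590 − 1)/13.55 = 7.694
NF = 10 log₁₀(7.694) = 8.86 dB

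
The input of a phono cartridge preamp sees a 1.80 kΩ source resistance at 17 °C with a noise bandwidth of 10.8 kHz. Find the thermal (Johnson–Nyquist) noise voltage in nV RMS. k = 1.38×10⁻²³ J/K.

T = 17 °C + 273.15 = 290.15 K
V_n = √(4kTRB)
4kTRB = 4 × 1.38×10⁻²³ × 290.15 × 1.80×10³ × 1.08×10⁴ = 3.11×10⁻¹³ V²
V_n = √(3.11×10⁻¹³) = 5.58×10⁻⁷ V = 558 nV

558 nV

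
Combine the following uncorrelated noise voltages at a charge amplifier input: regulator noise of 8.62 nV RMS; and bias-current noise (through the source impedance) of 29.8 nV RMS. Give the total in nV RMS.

Uncorrelated sources add in power (mean-square): V_tot = √(ΣV_i²)
V_tot = √[(8.62×10⁻⁹)² + (2.98×10⁻⁸)²] = 3.10×10⁻⁸ V = 31.0 nV

31.0 nV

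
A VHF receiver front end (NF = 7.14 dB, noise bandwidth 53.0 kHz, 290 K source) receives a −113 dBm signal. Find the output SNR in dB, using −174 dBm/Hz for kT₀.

Noise floor: N = −174 + 10 log₁₀(B) + NF
10 log₁₀(5.30×10⁴) = 47.24 dB
N = −174 + 47.24 + 7.14 = −119.62 dBm
SNR = P_sig − N = −113 − (−119.62) = 6.62 dB → 6.6 dB

6.6 dB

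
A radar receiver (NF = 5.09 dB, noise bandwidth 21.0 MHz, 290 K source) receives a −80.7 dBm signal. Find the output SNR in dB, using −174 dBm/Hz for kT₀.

15.0 dB

Noise floor: N = −174 + 10 log₁₀(B) + NF
10 log₁₀(2.10×10⁷) = 73.22 dB
N = −174 + 73.22 + 5.09 = −95.69 dBm
SNR = P_sig − N = −80.7 − (−95.69) = 14.99 dB → 15.0 dB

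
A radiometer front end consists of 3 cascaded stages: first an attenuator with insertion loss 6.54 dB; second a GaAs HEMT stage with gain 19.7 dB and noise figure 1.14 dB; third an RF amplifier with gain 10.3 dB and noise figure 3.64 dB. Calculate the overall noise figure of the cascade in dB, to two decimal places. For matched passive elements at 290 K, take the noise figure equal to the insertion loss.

Convert to linear (a loss of L dB is a gain of −L dB): F_i = 10^(NF_i/10), G_i = 10^(G_i,dB/10)
  Stage 1: F_1 = 10^(6.54/10) = 4.508, G_1 = 10^(−6.54/10) = 0.2218
  Stage 2: F_2 = 10^(1.14/10) = 1.300, G_2 = 10^(19.7/10) = 93.33
  Stage 3: F_3 = 10^(3.64/10) = 2.312, G_3 = 10^(10.3/10) = 10.72
Friis cascade:
  F = 4.508 + (1.300 − 1)/0.2218 + (2.312 − 1)/20.70 = 5.925
NF = 10 log₁₀(5.925) = 7.73 dB

7.73 dB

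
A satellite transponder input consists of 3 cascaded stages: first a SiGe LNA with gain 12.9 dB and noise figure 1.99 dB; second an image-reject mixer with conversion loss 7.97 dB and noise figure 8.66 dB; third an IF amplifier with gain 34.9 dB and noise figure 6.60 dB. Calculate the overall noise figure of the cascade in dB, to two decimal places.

Convert to linear (a loss of L dB is a gain of −L dB): F_i = 10^(NF_i/10), G_i = 10^(G_i,dB/10)
  Stage 1: F_1 = 10^(1.99/10) = 1.581, G_1 = 10^(12.9/10) = 19.50
  Stage 2: F_2 = 10^(8.66/10) = 7.345, G_2 = 10^(−7.97/10) = 0.1596
  Stage 3: F_3 = 10^(6.60/10) = 4.571, G_3 = 10^(34.9/10) = 3090
Friis cascade:
  F = 1.581 + (7.345 − 1)/19.50 + (4.571 − 1)/3.112 = 3.054
NF = 10 log₁₀(3.054) = 4.85 dB

4.85 dB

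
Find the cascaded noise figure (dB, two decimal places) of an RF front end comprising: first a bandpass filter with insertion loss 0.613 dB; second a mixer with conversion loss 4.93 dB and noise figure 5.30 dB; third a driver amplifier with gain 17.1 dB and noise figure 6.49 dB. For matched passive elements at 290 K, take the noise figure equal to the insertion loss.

12.12 dB

Convert to linear (a loss of L dB is a gain of −L dB): F_i = 10^(NF_i/10), G_i = 10^(G_i,dB/10)
  Stage 1: F_1 = 10^(0.613/10) = 1.152, G_1 = 10^(−0.613/10) = 0.8684
  Stage 2: F_2 = 10^(5.30/10) = 3.388, G_2 = 10^(−4.93/10) = 0.3214
  Stage 3: F_3 = 10^(6.49/10) = 4.457, G_3 = 10^(17.1/10) = 51.29
Friis cascade:
  F = 1.152 + (3.388 − 1)/0.8684 + (4.457 − 1)/0.2791 = 16.29
NF = 10 log₁₀(16.29) = 12.12 dB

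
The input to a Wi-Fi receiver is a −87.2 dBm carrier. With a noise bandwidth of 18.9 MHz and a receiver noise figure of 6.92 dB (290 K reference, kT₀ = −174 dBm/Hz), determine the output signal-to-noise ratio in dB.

Noise floor: N = −174 + 10 log₁₀(B) + NF
10 log₁₀(1.89×10⁷) = 72.76 dB
N = −174 + 72.76 + 6.92 = −94.32 dBm
SNR = P_sig − N = −87.2 − (−94.32) = 7.12 dB → 7.1 dB

7.1 dB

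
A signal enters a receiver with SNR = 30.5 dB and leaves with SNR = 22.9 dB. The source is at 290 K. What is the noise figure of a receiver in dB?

NF (dB) = SNR_in(dB) − SNR_out(dB) when the source is at T₀
NF = 30.5 − 22.9 = 7.6 dB

7.6 dB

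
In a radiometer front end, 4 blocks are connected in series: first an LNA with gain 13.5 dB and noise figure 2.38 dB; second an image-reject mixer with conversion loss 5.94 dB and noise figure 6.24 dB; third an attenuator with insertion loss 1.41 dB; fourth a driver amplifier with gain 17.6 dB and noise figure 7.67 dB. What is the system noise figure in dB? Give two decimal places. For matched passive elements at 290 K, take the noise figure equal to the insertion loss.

4.94 dB

Convert to linear (a loss of L dB is a gain of −L dB): F_i = 10^(NF_i/10), G_i = 10^(G_i,dB/10)
  Stage 1: F_1 = 10^(2.38/10) = 1.730, G_1 = 10^(13.5/10) = 22.39
  Stage 2: F_2 = 10^(6.24/10) = 4.207, G_2 = 10^(−5.94/10) = 0.2547
  Stage 3: F_3 = 10^(1.41/10) = 1.384, G_3 = 10^(−1.41/10) = 0.7228
  Stage 4: F_4 = 10^(7.67/10) = 5.848, G_4 = 10^(17.6/10) = 57.54
Friis cascade:
  F = 1.730 + (4.207 − 1)/22.39 + (1.384 − 1)/5.702 + (5.848 − 1)/4.121 = 3.117
NF = 10 log₁₀(3.117) = 4.94 dB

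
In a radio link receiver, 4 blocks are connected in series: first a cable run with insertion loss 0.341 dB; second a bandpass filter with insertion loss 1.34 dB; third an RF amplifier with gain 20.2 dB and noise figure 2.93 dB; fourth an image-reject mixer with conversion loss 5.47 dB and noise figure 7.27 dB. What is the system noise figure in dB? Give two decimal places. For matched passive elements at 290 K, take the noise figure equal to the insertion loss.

Convert to linear (a loss of L dB is a gain of −L dB): F_i = 10^(NF_i/10), G_i = 10^(G_i,dB/10)
  Stage 1: F_1 = 10^(0.341/10) = 1.082, G_1 = 10^(−0.341/10) = 0.9245
  Stage 2: F_2 = 10^(1.34/10) = 1.361, G_2 = 10^(−1.34/10) = 0.7345
  Stage 3: F_3 = 10^(2.93/10) = 1.963, G_3 = 10^(20.2/10) = 104.7
  Stage 4: F_4 = 10^(7.27/10) = 5.333, G_4 = 10^(−5.47/10) = 0.2838
Friis cascade:
  F = 1.082 + (1.361 − 1)/0.9245 + (1.963 − 1)/0.6790 + (5.333 − 1)/71.10 = 2.952
NF = 10 log₁₀(2.952) = 4.70 dB

4.70 dB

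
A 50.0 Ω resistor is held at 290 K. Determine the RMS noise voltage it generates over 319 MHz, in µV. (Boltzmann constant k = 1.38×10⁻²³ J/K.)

V_n = √(4kTRB)
4kTRB = 4 × 1.38×10⁻²³ × 290 × 5.00×10¹ × 3.19×10⁸ = 2.55×10⁻¹⁰ V²
V_n = √(2.55×10⁻¹⁰) = 1.60×10⁻⁵ V = 16.0 µV

16.0 µV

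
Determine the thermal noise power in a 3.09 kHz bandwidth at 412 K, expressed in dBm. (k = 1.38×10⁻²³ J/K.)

−137.6 dBm

P_n = kTB = 1.38×10⁻²³ × 412 × 3.09×10³ = 1.76×10⁻¹⁷ W
In dBm: 10 log₁₀(1.76×10⁻¹⁷ / 10⁻³) = −137.6 dBm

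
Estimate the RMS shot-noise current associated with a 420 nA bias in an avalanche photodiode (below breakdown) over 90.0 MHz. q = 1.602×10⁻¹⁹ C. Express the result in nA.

I_n = √(2qI·B)
2qI·B = 2 × 1.602×10⁻¹⁹ × 4.20×10⁻⁷ × 9.00×10⁷ = 1.21×10⁻¹⁷ A²
I_n = √(1.21×10⁻¹⁷) = 3.48×10⁻⁹ A = 3.48 nA

3.48 nA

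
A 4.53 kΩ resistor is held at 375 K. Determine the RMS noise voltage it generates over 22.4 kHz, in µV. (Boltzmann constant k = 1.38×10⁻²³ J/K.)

V_n = √(4kTRB)
4kTRB = 4 × 1.38×10⁻²³ × 375 × 4.53×10³ × 2.24×10⁴ = 2.10×10⁻¹² V²
V_n = √(2.10×10⁻¹²) = 1.45×10⁻⁶ V = 1.45 µV

1.45 µV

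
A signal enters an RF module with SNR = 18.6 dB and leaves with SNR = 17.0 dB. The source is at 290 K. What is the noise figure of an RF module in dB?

NF (dB) = SNR_in(dB) − SNR_out(dB) when the source is at T₀
NF = 18.6 − 17.0 = 1.6 dB

1.6 dB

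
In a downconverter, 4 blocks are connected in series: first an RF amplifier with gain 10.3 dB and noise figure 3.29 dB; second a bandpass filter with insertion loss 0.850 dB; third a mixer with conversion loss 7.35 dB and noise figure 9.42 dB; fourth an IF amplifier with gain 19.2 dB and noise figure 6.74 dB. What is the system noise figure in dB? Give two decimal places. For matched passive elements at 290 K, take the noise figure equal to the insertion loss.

Convert to linear (a loss of L dB is a gain of −L dB): F_i = 10^(NF_i/10), G_i = 10^(G_i,dB/10)
  Stage 1: F_1 = 10^(3.29/10) = 2.133, G_1 = 10^(10.3/10) = 10.72
  Stage 2: F_2 = 10^(0.850/10) = 1.216, G_2 = 10^(−0.850/10) = 0.8222
  Stage 3: F_3 = 10^(9.42/10) = 8.750, G_3 = 10^(−7.35/10) = 0.1841
  Stage 4: F_4 = 10^(6.74/10) = 4.721, G_4 = 10^(19.2/10) = 83.18
Friis cascade:
  F = 2.133 + (1.216 − 1)/10.72 + (8.750 − 1)/8.810 + (4.721 − 1)/1.622 = 5.327
NF = 10 log₁₀(5.327) = 7.26 dB

7.26 dB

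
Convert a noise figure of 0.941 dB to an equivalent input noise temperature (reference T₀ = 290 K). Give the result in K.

70.2 K

F = 10^(0.941/10) = 1.24194
T_e = (F − 1)·T₀ = (1.24194 − 1) × 290 = 70.2 K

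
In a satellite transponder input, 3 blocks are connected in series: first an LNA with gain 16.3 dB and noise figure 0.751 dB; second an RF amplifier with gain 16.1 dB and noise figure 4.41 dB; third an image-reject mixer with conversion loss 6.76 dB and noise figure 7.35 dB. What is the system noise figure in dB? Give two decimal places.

0.91 dB

Convert to linear (a loss of L dB is a gain of −L dB): F_i = 10^(NF_i/10), G_i = 10^(G_i,dB/10)
  Stage 1: F_1 = 10^(0.751/10) = 1.189, G_1 = 10^(16.3/10) = 42.66
  Stage 2: F_2 = 10^(4.41/10) = 2.761, G_2 = 10^(16.1/10) = 40.74
  Stage 3: F_3 = 10^(7.35/10) = 5.433, G_3 = 10^(−6.76/10) = 0.2109
Friis cascade:
  F = 1.189 + (2.761 − 1)/42.66 + (5.433 − 1)/1738 = 1.233
NF = 10 log₁₀(1.233) = 0.91 dB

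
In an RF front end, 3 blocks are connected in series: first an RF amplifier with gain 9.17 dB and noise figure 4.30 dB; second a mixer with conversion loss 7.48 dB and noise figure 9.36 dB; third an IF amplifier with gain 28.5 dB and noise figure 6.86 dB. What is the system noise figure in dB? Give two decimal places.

Convert to linear (a loss of L dB is a gain of −L dB): F_i = 10^(NF_i/10), G_i = 10^(G_i,dB/10)
  Stage 1: F_1 = 10^(4.30/10) = 2.692, G_1 = 10^(9.17/10) = 8.260
  Stage 2: F_2 = 10^(9.36/10) = 8.630, G_2 = 10^(−7.48/10) = 0.1786
  Stage 3: F_3 = 10^(6.86/10) = 4.853, G_3 = 10^(28.5/10) = 707.9
Friis cascade:
  F = 2.692 + (8.630 − 1)/8.260 + (4.853 − 1)/1.476 = 6.226
NF = 10 log₁₀(6.226) = 7.94 dB

7.94 dB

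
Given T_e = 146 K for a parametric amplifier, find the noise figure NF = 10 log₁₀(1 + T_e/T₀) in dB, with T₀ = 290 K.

1.77 dB

F = 1 + T_e/T₀ = 1 + 146/290 = 1.50345
NF = 10 log₁₀(1.50345) = 1.77 dB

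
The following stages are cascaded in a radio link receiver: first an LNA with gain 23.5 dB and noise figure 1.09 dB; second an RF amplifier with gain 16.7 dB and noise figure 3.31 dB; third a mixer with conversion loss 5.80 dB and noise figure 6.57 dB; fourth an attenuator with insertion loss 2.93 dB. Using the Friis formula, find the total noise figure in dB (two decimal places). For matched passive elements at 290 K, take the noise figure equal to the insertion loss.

Convert to linear (a loss of L dB is a gain of −L dB): F_i = 10^(NF_i/10), G_i = 10^(G_i,dB/10)
  Stage 1: F_1 = 10^(1.09/10) = 1.285, G_1 = 10^(23.5/10) = 223.9
  Stage 2: F_2 = 10^(3.31/10) = 2.143, G_2 = 10^(16.7/10) = 46.77
  Stage 3: F_3 = 10^(6.57/10) = 4.539, G_3 = 10^(−5.80/10) = 0.2630
  Stage 4: F_4 = 10^(2.93/10) = 1.963, G_4 = 10^(−2.93/10) = 0.5093
Friis cascade:
  F = 1.285 + (2.143 − 1)/223.9 + (4.539 − 1)/1.047×10⁴ + (1.963 − 1)/2754 = 1.291
NF = 10 log₁₀(1.291) = 1.11 dB

1.11 dB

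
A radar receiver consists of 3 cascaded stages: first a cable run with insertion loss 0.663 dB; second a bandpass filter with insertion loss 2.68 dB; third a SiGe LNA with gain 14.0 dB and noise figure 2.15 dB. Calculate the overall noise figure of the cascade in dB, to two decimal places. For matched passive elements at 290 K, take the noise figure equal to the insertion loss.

5.49 dB

Convert to linear (a loss of L dB is a gain of −L dB): F_i = 10^(NF_i/10), G_i = 10^(G_i,dB/10)
  Stage 1: F_1 = 10^(0.663/10) = 1.165, G_1 = 10^(−0.663/10) = 0.8584
  Stage 2: F_2 = 10^(2.68/10) = 1.854, G_2 = 10^(−2.68/10) = 0.5395
  Stage 3: F_3 = 10^(2.15/10) = 1.641, G_3 = 10^(14.0/10) = 25.12
Friis cascade:
  F = 1.165 + (1.854 − 1)/0.8584 + (1.641 − 1)/0.4631 = 3.542
NF = 10 log₁₀(3.542) = 5.49 dB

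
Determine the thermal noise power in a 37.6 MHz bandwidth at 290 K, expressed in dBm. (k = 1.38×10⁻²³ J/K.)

−98.2 dBm

P_n = kTB = 1.38×10⁻²³ × 290 × 3.76×10⁷ = 1.50×10⁻¹³ W
In dBm: 10 log₁₀(1.50×10⁻¹³ / 10⁻³) = −98.2 dBm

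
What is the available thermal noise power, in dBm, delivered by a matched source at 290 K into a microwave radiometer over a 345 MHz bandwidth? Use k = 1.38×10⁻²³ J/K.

P_n = kTB = 1.38×10⁻²³ × 290 × 3.45×10⁸ = 1.38×10⁻¹² W
In dBm: 10 log₁₀(1.38×10⁻¹² / 10⁻³) = −88.6 dBm

−88.6 dBm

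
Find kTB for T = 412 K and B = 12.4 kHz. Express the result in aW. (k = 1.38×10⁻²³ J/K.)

P_n = kTB = 1.38×10⁻²³ × 412 × 1.24×10⁴ = 7.05×10⁻¹⁷ W = 70.5 aW

70.5 aW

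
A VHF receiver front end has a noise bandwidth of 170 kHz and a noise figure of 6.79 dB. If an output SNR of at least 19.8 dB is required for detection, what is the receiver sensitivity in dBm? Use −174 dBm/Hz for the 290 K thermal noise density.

Sensitivity = −174 + 10 log₁₀(B) + NF + SNR_min
= −174 + 52.3 + 6.79 + 19.8
= −95.11 dBm → −95.1 dBm

−95.1 dBm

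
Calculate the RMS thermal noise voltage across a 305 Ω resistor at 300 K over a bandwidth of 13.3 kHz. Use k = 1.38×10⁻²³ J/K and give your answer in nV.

259 nV

V_n = √(4kTRB)
4kTRB = 4 × 1.38×10⁻²³ × 300 × 3.05×10² × 1.33×10⁴ = 6.72×10⁻¹⁴ V²
V_n = √(6.72×10⁻¹⁴) = 2.59×10⁻⁷ V = 259 nV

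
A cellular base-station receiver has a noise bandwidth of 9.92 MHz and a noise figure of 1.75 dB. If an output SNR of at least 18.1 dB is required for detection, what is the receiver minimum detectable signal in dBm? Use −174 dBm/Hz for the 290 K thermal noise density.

−84.2 dBm

Sensitivity = −174 + 10 log₁₀(B) + NF + SNR_min
= −174 + 69.97 + 1.75 + 18.1
= −84.18 dBm → −84.2 dBm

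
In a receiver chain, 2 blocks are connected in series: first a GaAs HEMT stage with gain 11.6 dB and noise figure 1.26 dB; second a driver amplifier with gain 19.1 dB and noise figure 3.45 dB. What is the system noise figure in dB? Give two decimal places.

Convert to linear (a loss of L dB is a gain of −L dB): F_i = 10^(NF_i/10), G_i = 10^(G_i,dB/10)
  Stage 1: F_1 = 10^(1.26/10) = 1.337, G_1 = 10^(11.6/10) = 14.45
  Stage 2: F_2 = 10^(3.45/10) = 2.213, G_2 = 10^(19.1/10) = 81.28
Friis cascade:
  F = 1.337 + (2.213 − 1)/14.45 = 1.421
NF = 10 log₁₀(1.421) = 1.52 dB

1.52 dB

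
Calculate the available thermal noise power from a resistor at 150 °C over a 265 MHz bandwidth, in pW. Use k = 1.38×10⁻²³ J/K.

T = 150 °C + 273.15 = 423.15 K
P_n = kTB = 1.38×10⁻²³ × 423.15 × 2.65×10⁸ = 1.55×10⁻¹² W = 1.55 pW

1.55 pW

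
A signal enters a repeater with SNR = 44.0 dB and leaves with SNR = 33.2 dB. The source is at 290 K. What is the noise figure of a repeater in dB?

NF (dB) = SNR_in(dB) − SNR_out(dB) when the source is at T₀
NF = 44.0 − 33.2 = 10.8 dB

10.8 dB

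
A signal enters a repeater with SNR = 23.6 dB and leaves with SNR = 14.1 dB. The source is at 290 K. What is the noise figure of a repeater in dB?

9.5 dB

NF (dB) = SNR_in(dB) − SNR_out(dB) when the source is at T₀
NF = 23.6 − 14.1 = 9.5 dB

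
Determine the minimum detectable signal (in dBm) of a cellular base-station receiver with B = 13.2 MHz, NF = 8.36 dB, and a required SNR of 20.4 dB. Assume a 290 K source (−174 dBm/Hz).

Sensitivity = −174 + 10 log₁₀(B) + NF + SNR_min
= −174 + 71.21 + 8.36 + 20.4
= −74.03 dBm → −74.0 dBm

−74.0 dBm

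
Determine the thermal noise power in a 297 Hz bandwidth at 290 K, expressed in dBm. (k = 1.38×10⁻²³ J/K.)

−149.2 dBm

P_n = kTB = 1.38×10⁻²³ × 290 × 2.97×10² = 1.19×10⁻¹⁸ W
In dBm: 10 log₁₀(1.19×10⁻¹⁸ / 10⁻³) = −149.2 dBm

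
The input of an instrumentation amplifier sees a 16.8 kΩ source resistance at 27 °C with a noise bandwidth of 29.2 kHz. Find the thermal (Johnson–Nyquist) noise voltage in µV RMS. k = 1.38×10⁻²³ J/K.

2.85 µV

T = 27 °C + 273.15 = 300.15 K
V_n = √(4kTRB)
4kTRB = 4 × 1.38×10⁻²³ × 300.15 × 1.68×10⁴ × 2.92×10⁴ = 8.13×10⁻¹² V²
V_n = √(8.13×10⁻¹²) = 2.85×10⁻⁶ V = 2.85 µV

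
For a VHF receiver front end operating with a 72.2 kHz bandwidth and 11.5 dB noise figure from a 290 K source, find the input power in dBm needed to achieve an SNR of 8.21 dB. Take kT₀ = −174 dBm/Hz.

−105.7 dBm

Sensitivity = −174 + 10 log₁₀(B) + NF + SNR_min
= −174 + 48.59 + 11.5 + 8.21
= −105.70 dBm → −105.7 dBm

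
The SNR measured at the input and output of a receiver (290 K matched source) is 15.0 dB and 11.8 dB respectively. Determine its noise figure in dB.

NF (dB) = SNR_in(dB) − SNR_out(dB) when the source is at T₀
NF = 15.0 − 11.8 = 3.2 dB

3.2 dB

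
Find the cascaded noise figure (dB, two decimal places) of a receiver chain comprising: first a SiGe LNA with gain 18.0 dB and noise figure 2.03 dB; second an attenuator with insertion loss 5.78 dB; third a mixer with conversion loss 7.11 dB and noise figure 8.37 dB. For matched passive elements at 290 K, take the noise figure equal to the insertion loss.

2.99 dB

Convert to linear (a loss of L dB is a gain of −L dB): F_i = 10^(NF_i/10), G_i = 10^(G_i,dB/10)
  Stage 1: F_1 = 10^(2.03/10) = 1.596, G_1 = 10^(18.0/10) = 63.10
  Stage 2: F_2 = 10^(5.78/10) = 3.784, G_2 = 10^(−5.78/10) = 0.2642
  Stage 3: F_3 = 10^(8.37/10) = 6.871, G_3 = 10^(−7.11/10) = 0.1945
Friis cascade:
  F = 1.596 + (3.784 − 1)/63.10 + (6.871 − 1)/16.67 = 1.992
NF = 10 log₁₀(1.992) = 2.99 dB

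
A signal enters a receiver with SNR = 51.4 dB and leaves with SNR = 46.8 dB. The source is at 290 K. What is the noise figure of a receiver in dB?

NF (dB) = SNR_in(dB) − SNR_out(dB) when the source is at T₀
NF = 51.4 − 46.8 = 4.6 dB

4.6 dB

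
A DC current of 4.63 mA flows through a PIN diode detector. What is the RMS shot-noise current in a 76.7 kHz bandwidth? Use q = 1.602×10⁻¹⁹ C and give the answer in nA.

I_n = √(2qI·B)
2qI·B = 2 × 1.602×10⁻¹⁹ × 4.63×10⁻³ × 7.67×10⁴ = 1.14×10⁻¹⁶ A²
I_n = √(1.14×10⁻¹⁶) = 1.07×10⁻⁸ A = 10.7 nA

10.7 nA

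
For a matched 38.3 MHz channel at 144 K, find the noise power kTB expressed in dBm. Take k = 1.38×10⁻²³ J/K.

−101.2 dBm

P_n = kTB = 1.38×10⁻²³ × 144 × 3.83×10⁷ = 7.61×10⁻¹⁴ W
In dBm: 10 log₁₀(7.61×10⁻¹⁴ / 10⁻³) = −101.2 dBm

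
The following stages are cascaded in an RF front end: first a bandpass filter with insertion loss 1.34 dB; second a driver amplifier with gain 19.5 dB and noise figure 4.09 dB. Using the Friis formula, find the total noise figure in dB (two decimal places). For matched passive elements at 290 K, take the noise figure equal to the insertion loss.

5.43 dB

Convert to linear (a loss of L dB is a gain of −L dB): F_i = 10^(NF_i/10), G_i = 10^(G_i,dB/10)
  Stage 1: F_1 = 10^(1.34/10) = 1.361, G_1 = 10^(−1.34/10) = 0.7345
  Stage 2: F_2 = 10^(4.09/10) = 2.564, G_2 = 10^(19.5/10) = 89.13
Friis cascade:
  F = 1.361 + (2.564 − 1)/0.7345 = 3.491
NF = 10 log₁₀(3.491) = 5.43 dB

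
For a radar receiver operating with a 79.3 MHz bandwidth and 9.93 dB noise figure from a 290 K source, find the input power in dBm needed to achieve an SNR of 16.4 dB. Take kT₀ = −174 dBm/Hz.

−68.7 dBm

Sensitivity = −174 + 10 log₁₀(B) + NF + SNR_min
= −174 + 78.99 + 9.93 + 16.4
= −68.68 dBm → −68.7 dBm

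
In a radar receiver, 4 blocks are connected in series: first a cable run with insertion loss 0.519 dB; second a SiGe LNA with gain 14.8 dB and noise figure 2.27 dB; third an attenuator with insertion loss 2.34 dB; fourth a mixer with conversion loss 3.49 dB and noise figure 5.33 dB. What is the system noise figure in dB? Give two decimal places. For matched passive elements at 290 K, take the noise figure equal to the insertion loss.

3.18 dB

Convert to linear (a loss of L dB is a gain of −L dB): F_i = 10^(NF_i/10), G_i = 10^(G_i,dB/10)
  Stage 1: F_1 = 10^(0.519/10) = 1.127, G_1 = 10^(−0.519/10) = 0.8874
  Stage 2: F_2 = 10^(2.27/10) = 1.687, G_2 = 10^(14.8/10) = 30.20
  Stage 3: F_3 = 10^(2.34/10) = 1.714, G_3 = 10^(−2.34/10) = 0.5834
  Stage 4: F_4 = 10^(5.33/10) = 3.412, G_4 = 10^(−3.49/10) = 0.4477
Friis cascade:
  F = 1.127 + (1.687 − 1)/0.8874 + (1.714 − 1)/26.80 + (3.412 − 1)/15.64 = 2.082
NF = 10 log₁₀(2.082) = 3.18 dB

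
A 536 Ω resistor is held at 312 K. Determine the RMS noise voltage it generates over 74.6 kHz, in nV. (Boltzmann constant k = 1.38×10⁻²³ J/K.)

830 nV

V_n = √(4kTRB)
4kTRB = 4 × 1.38×10⁻²³ × 312 × 5.36×10² × 7.46×10⁴ = 6.89×10⁻¹³ V²
V_n = √(6.89×10⁻¹³) = 8.30×10⁻⁷ V = 830 nV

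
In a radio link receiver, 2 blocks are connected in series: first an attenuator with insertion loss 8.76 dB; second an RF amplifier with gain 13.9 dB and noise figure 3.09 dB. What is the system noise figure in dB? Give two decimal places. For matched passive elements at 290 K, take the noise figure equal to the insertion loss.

11.85 dB

Convert to linear (a loss of L dB is a gain of −L dB): F_i = 10^(NF_i/10), G_i = 10^(G_i,dB/10)
  Stage 1: F_1 = 10^(8.76/10) = 7.516, G_1 = 10^(−8.76/10) = 0.1330
  Stage 2: F_2 = 10^(3.09/10) = 2.037, G_2 = 10^(13.9/10) = 24.55
Friis cascade:
  F = 7.516 + (2.037 − 1)/0.1330 = 15.31
NF = 10 log₁₀(15.31) = 11.85 dB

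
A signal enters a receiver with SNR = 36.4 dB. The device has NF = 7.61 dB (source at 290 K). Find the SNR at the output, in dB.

28.79 dB

By definition F = SNR_in/SNR_out, so in dB: SNR_out = SNR_in − NF
SNR_out = 36.4 − 7.61 = 28.79 dB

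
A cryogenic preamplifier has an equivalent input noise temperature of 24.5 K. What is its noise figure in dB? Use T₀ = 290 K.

0.352 dB

F = 1 + T_e/T₀ = 1 + 24.5/290 = 1.08448
NF = 10 log₁₀(1.08448) = 0.352 dB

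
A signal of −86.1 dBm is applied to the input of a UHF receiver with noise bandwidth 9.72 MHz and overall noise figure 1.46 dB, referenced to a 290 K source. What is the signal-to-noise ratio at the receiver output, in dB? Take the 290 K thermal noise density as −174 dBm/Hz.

16.6 dB

Noise floor: N = −174 + 10 log₁₀(B) + NF
10 log₁₀(9.72×10⁶) = 69.88 dB
N = −174 + 69.88 + 1.46 = −102.66 dBm
SNR = P_sig − N = −86.1 − (−102.66) = 16.56 dB → 16.6 dB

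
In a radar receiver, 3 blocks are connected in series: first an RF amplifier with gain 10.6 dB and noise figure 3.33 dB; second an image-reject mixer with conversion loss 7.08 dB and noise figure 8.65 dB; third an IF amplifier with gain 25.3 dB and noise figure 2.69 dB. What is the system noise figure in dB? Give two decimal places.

4.89 dB

Convert to linear (a loss of L dB is a gain of −L dB): F_i = 10^(NF_i/10), G_i = 10^(G_i,dB/10)
  Stage 1: F_1 = 10^(3.33/10) = 2.153, G_1 = 10^(10.6/10) = 11.48
  Stage 2: F_2 = 10^(8.65/10) = 7.328, G_2 = 10^(−7.08/10) = 0.1959
  Stage 3: F_3 = 10^(2.69/10) = 1.858, G_3 = 10^(25.3/10) = 338.8
Friis cascade:
  F = 2.153 + (7.328 − 1)/11.48 + (1.858 − 1)/2.249 = 3.085
NF = 10 log₁₀(3.085) = 4.89 dB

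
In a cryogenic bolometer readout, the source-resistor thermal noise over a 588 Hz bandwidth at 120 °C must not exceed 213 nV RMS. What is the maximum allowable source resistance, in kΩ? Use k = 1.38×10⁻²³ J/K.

T = 120 °C + 273.15 = 393.15 K
Johnson–Nyquist: V_n = √(4kTRB) ⇒ R = V_n² / (4kTB)
4kTB = 4 × 1.38×10⁻²³ × 393.15 × 5.88×10² = 1.28×10⁻¹⁷
R = (2.13×10⁻⁷)² / 1.28×10⁻¹⁷ = 3.56×10³ Ω = 3.56 kΩ

3.56 kΩ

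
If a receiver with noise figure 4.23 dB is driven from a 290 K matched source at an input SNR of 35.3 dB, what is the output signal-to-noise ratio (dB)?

31.07 dB

By definition F = SNR_in/SNR_out, so in dB: SNR_out = SNR_in − NF
SNR_out = 35.3 − 4.23 = 31.07 dB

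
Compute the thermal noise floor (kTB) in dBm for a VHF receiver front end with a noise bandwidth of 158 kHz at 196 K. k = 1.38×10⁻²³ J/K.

−123.7 dBm

P_n = kTB = 1.38×10⁻²³ × 196 × 1.58×10⁵ = 4.27×10⁻¹⁶ W
In dBm: 10 log₁₀(4.27×10⁻¹⁶ / 10⁻³) = −123.7 dBm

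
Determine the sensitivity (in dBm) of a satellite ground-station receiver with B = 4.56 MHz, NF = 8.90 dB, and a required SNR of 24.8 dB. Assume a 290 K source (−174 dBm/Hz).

Sensitivity = −174 + 10 log₁₀(B) + NF + SNR_min
= −174 + 66.59 + 8.90 + 24.8
= −73.71 dBm → −73.7 dBm

−73.7 dBm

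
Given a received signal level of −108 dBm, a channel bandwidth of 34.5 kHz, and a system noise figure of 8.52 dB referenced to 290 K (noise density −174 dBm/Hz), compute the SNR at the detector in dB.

Noise floor: N = −174 + 10 log₁₀(B) + NF
10 log₁₀(3.45×10⁴) = 45.38 dB
N = −174 + 45.38 + 8.52 = −120.10 dBm
SNR = P_sig − N = −108 − (−120.10) = 12.10 dB → 12.1 dB

12.1 dB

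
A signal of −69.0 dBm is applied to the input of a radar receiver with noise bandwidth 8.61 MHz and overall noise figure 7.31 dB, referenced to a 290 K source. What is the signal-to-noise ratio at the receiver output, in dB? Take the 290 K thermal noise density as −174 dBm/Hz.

Noise floor: N = −174 + 10 log₁₀(B) + NF
10 log₁₀(8.61×10⁶) = 69.35 dB
N = −174 + 69.35 + 7.31 = −97.34 dBm
SNR = P_sig − N = −69.0 − (−97.34) = 28.34 dB → 28.3 dB

28.3 dB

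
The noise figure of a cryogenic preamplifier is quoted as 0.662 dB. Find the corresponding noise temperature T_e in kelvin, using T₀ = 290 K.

47.8 K

F = 10^(0.662/10) = 1.16466
T_e = (F − 1)·T₀ = (1.16466 − 1) × 290 = 47.8 K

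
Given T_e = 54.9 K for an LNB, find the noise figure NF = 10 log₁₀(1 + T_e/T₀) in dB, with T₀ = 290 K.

F = 1 + T_e/T₀ = 1 + 54.9/290 = 1.18931
NF = 10 log₁₀(1.18931) = 0.753 dB

0.753 dB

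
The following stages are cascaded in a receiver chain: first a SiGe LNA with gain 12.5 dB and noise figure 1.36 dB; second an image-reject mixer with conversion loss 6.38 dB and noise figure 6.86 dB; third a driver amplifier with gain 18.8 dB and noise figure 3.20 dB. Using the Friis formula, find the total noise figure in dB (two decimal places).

2.67 dB

Convert to linear (a loss of L dB is a gain of −L dB): F_i = 10^(NF_i/10), G_i = 10^(G_i,dB/10)
  Stage 1: F_1 = 10^(1.36/10) = 1.368, G_1 = 10^(12.5/10) = 17.78
  Stage 2: F_2 = 10^(6.86/10) = 4.853, G_2 = 10^(−6.38/10) = 0.2301
  Stage 3: F_3 = 10^(3.20/10) = 2.089, G_3 = 10^(18.8/10) = 75.86
Friis cascade:
  F = 1.368 + (4.853 − 1)/17.78 + (2.089 − 1)/4.093 = 1.851
NF = 10 log₁₀(1.851) = 2.67 dB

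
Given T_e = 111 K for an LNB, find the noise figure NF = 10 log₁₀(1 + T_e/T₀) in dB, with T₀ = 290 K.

F = 1 + T_e/T₀ = 1 + 111/290 = 1.38276
NF = 10 log₁₀(1.38276) = 1.41 dB

1.41 dB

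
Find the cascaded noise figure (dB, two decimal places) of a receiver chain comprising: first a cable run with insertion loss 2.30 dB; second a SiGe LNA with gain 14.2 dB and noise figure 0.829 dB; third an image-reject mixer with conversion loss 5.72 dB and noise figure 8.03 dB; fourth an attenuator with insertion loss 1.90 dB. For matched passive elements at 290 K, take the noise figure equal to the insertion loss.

Convert to linear (a loss of L dB is a gain of −L dB): F_i = 10^(NF_i/10), G_i = 10^(G_i,dB/10)
  Stage 1: F_1 = 10^(2.30/10) = 1.698, G_1 = 10^(−2.30/10) = 0.5888
  Stage 2: F_2 = 10^(0.829/10) = 1.210, G_2 = 10^(14.2/10) = 26.30
  Stage 3: F_3 = 10^(8.03/10) = 6.353, G_3 = 10^(−5.72/10) = 0.2679
  Stage 4: F_4 = 10^(1.90/10) = 1.549, G_4 = 10^(−1.90/10) = 0.6457
Friis cascade:
  F = 1.698 + (1.210 − 1)/0.5888 + (6.353 − 1)/15.49 + (1.549 − 1)/4.150 = 2.533
NF = 10 log₁₀(2.533) = 4.04 dB

4.04 dB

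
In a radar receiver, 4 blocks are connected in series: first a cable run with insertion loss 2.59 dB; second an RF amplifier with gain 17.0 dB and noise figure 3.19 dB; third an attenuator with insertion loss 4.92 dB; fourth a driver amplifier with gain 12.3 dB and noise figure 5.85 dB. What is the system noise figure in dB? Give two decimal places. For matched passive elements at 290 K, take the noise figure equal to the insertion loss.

Convert to linear (a loss of L dB is a gain of −L dB): F_i = 10^(NF_i/10), G_i = 10^(G_i,dB/10)
  Stage 1: F_1 = 10^(2.59/10) = 1.816, G_1 = 10^(−2.59/10) = 0.5508
  Stage 2: F_2 = 10^(3.19/10) = 2.084, G_2 = 10^(17.0/10) = 50.12
  Stage 3: F_3 = 10^(4.92/10) = 3.105, G_3 = 10^(−4.92/10) = 0.3221
  Stage 4: F_4 = 10^(5.85/10) = 3.846, G_4 = 10^(12.3/10) = 16.98
Friis cascade:
  F = 1.816 + (2.084 − 1)/0.5508 + (3.105 − 1)/27.61 + (3.846 − 1)/8.892 = 4.181
NF = 10 log₁₀(4.181) = 6.21 dB

6.21 dB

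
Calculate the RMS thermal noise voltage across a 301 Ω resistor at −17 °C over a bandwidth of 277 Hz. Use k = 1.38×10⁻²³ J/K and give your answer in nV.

T = −17 °C + 273.15 = 256.15 K
V_n = √(4kTRB)
4kTRB = 4 × 1.38×10⁻²³ × 256.15 × 3.01×10² × 2.77×10² = 1.18×10⁻¹⁵ V²
V_n = √(1.18×10⁻¹⁵) = 3.43×10⁻⁸ V = 34.3 nV

34.3 nV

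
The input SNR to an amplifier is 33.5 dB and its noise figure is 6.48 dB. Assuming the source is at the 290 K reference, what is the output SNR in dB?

By definition F = SNR_in/SNR_out, so in dB: SNR_out = SNR_in − NF
SNR_out = 33.5 − 6.48 = 27.02 dB

27.02 dB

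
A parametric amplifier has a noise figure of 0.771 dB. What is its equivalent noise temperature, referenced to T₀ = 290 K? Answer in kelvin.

F = 10^(0.771/10) = 1.19426
T_e = (F − 1)·T₀ = (1.19426 − 1) × 290 = 56.3 K

56.3 K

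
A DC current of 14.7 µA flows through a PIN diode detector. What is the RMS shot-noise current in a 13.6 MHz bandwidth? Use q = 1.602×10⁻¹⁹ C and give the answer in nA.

8.00 nA

I_n = √(2qI·B)
2qI·B = 2 × 1.602×10⁻¹⁹ × 1.47×10⁻⁵ × 1.36×10⁷ = 6.41×10⁻¹⁷ A²
I_n = √(6.41×10⁻¹⁷) = 8.00×10⁻⁹ A = 8.00 nA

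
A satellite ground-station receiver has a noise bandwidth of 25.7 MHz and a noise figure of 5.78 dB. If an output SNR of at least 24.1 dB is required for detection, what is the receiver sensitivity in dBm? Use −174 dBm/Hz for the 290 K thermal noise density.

Sensitivity = −174 + 10 log₁₀(B) + NF + SNR_min
= −174 + 74.1 + 5.78 + 24.1
= −70.02 dBm → −70.0 dBm

−70.0 dBm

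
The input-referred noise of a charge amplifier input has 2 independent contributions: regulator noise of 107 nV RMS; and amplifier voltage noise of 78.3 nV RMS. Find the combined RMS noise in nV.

133 nV

Uncorrelated sources add in power (mean-square): V_tot = √(ΣV_i²)
V_tot = √[(1.07×10⁻⁷)² + (7.83×10⁻⁸)²] = 1.33×10⁻⁷ V = 133 nV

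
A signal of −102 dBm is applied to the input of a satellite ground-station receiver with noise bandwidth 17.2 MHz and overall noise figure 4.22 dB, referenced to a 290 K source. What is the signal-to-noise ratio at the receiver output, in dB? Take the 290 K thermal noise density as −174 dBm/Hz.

−4.6 dB

Noise floor: N = −174 + 10 log₁₀(B) + NF
10 log₁₀(1.72×10⁷) = 72.36 dB
N = −174 + 72.36 + 4.22 = −97.42 dBm
SNR = P_sig − N = −102 − (−97.42) = −4.58 dB → −4.6 dB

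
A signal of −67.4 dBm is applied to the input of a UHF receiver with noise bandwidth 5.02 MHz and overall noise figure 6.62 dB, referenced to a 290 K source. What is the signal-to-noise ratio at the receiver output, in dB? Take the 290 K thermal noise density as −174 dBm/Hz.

Noise floor: N = −174 + 10 log₁₀(B) + NF
10 log₁₀(5.02×10⁶) = 67.01 dB
N = −174 + 67.01 + 6.62 = −100.37 dBm
SNR = P_sig − N = −67.4 − (−100.37) = 32.97 dB → 33.0 dB

33.0 dB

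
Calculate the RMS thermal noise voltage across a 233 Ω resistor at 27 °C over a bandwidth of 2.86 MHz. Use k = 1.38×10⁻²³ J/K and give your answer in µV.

3.32 µV

T = 27 °C + 273.15 = 300.15 K
V_n = √(4kTRB)
4kTRB = 4 × 1.38×10⁻²³ × 300.15 × 2.33×10² × 2.86×10⁶ = 1.10×10⁻¹¹ V²
V_n = √(1.10×10⁻¹¹) = 3.32×10⁻⁶ V = 3.32 µV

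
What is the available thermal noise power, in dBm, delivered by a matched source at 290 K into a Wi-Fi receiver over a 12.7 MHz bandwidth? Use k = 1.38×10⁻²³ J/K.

−102.9 dBm

P_n = kTB = 1.38×10⁻²³ × 290 × 1.27×10⁷ = 5.08×10⁻¹⁴ W
In dBm: 10 log₁₀(5.08×10⁻¹⁴ / 10⁻³) = −102.9 dBm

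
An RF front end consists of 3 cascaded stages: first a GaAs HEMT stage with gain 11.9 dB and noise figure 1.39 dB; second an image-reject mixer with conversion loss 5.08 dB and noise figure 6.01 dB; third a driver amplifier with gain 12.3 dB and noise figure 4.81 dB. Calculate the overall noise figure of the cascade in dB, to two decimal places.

2.99 dB

Convert to linear (a loss of L dB is a gain of −L dB): F_i = 10^(NF_i/10), G_i = 10^(G_i,dB/10)
  Stage 1: F_1 = 10^(1.39/10) = 1.377, G_1 = 10^(11.9/10) = 15.49
  Stage 2: F_2 = 10^(6.01/10) = 3.990, G_2 = 10^(−5.08/10) = 0.3105
  Stage 3: F_3 = 10^(4.81/10) = 3.027, G_3 = 10^(12.3/10) = 16.98
Friis cascade:
  F = 1.377 + (3.990 − 1)/15.49 + (3.027 − 1)/4.808 = 1.992
NF = 10 log₁₀(1.992) = 2.99 dB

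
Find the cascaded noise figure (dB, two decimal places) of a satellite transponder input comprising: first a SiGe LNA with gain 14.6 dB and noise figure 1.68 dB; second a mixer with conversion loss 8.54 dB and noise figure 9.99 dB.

2.51 dB

Convert to linear (a loss of L dB is a gain of −L dB): F_i = 10^(NF_i/10), G_i = 10^(G_i,dB/10)
  Stage 1: F_1 = 10^(1.68/10) = 1.472, G_1 = 10^(14.6/10) = 28.84
  Stage 2: F_2 = 10^(9.99/10) = 9.977, G_2 = 10^(−8.54/10) = 0.1400
Friis cascade:
  F = 1.472 + (9.977 − 1)/28.84 = 1.784
NF = 10 log₁₀(1.784) = 2.51 dB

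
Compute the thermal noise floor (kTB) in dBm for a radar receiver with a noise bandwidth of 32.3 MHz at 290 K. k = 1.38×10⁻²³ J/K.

−98.9 dBm

P_n = kTB = 1.38×10⁻²³ × 290 × 3.23×10⁷ = 1.29×10⁻¹³ W
In dBm: 10 log₁₀(1.29×10⁻¹³ / 10⁻³) = −98.9 dBm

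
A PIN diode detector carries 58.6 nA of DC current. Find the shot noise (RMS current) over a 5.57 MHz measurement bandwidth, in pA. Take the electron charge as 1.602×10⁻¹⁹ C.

I_n = √(2qI·B)
2qI·B = 2 × 1.602×10⁻¹⁹ × 5.86×10⁻⁸ × 5.57×10⁶ = 1.05×10⁻¹⁹ A²
I_n = √(1.05×10⁻¹⁹) = 3.23×10⁻¹⁰ A = 323 pA

323 pA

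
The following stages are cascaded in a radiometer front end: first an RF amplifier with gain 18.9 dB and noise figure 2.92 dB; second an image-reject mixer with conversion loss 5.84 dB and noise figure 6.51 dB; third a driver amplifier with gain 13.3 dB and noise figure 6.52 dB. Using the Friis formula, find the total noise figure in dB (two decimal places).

Convert to linear (a loss of L dB is a gain of −L dB): F_i = 10^(NF_i/10), G_i = 10^(G_i,dB/10)
  Stage 1: F_1 = 10^(2.92/10) = 1.959, G_1 = 10^(18.9/10) = 77.62
  Stage 2: F_2 = 10^(6.51/10) = 4.477, G_2 = 10^(−5.84/10) = 0.2606
  Stage 3: F_3 = 10^(6.52/10) = 4.487, G_3 = 10^(13.3/10) = 21.38
Friis cascade:
  F = 1.959 + (4.477 − 1)/77.62 + (4.487 − 1)/20.23 = 2.176
NF = 10 log₁₀(2.176) = 3.38 dB

3.38 dB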